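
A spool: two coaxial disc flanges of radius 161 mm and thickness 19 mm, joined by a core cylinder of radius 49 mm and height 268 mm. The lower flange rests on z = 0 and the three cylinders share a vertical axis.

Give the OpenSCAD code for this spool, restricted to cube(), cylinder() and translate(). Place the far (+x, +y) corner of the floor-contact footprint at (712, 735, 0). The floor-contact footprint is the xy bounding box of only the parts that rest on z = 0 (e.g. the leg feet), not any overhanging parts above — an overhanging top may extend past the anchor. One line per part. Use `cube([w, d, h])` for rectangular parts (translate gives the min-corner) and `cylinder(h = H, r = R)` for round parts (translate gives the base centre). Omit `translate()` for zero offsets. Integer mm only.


translate([551, 574, 0]) cylinder(h = 19, r = 161);
translate([551, 574, 19]) cylinder(h = 268, r = 49);
translate([551, 574, 287]) cylinder(h = 19, r = 161);


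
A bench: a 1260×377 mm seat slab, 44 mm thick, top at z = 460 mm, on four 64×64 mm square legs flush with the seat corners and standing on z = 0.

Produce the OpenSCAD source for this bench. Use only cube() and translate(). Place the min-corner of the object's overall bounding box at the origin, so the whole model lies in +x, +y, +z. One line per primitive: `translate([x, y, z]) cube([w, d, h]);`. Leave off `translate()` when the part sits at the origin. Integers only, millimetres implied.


translate([0, 0, 416]) cube([1260, 377, 44]);
cube([64, 64, 416]);
translate([0, 313, 0]) cube([64, 64, 416]);
translate([1196, 0, 0]) cube([64, 64, 416]);
translate([1196, 313, 0]) cube([64, 64, 416]);


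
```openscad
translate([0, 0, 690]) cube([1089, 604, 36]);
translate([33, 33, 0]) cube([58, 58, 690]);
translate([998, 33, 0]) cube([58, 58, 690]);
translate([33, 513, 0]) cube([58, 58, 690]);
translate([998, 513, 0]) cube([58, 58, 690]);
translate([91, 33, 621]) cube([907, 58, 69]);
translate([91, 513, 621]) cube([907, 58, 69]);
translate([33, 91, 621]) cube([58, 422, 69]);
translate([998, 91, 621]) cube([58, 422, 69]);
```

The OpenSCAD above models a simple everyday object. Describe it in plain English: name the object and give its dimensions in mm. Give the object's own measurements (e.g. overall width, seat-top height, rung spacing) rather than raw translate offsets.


A table: top 1089 mm (x) × 604 mm (y), 36 mm thick, upper face at z = 726 mm, on four 58×58 mm square legs, each inset 33 mm from the nearest pair of top edges from z = 0 to the bottom of the top. Four apron rails, 58 mm thick and 69 mm tall, run between adjacent legs with their top edges flush with the underside of the top and their outer faces flush with the legs' outer faces.


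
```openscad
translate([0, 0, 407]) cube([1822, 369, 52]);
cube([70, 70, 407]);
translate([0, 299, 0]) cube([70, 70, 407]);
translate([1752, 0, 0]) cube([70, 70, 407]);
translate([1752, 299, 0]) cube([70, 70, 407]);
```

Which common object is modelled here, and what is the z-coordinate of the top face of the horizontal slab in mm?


A bench. The seat-top height is 459 mm.

A long slab on four corner posts — a bench. The slab sits at z = 407 with thickness 52, so the top is 407 + 52 = 459 mm.


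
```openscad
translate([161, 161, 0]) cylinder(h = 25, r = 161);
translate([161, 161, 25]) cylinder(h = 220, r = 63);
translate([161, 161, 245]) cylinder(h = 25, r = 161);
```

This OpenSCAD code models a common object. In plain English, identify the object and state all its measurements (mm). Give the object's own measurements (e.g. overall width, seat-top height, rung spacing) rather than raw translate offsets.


A spool: two coaxial disc flanges of radius 161 mm and thickness 25 mm, joined by a core cylinder of radius 63 mm and height 220 mm. The lower flange rests on z = 0 and the three cylinders share a vertical axis.


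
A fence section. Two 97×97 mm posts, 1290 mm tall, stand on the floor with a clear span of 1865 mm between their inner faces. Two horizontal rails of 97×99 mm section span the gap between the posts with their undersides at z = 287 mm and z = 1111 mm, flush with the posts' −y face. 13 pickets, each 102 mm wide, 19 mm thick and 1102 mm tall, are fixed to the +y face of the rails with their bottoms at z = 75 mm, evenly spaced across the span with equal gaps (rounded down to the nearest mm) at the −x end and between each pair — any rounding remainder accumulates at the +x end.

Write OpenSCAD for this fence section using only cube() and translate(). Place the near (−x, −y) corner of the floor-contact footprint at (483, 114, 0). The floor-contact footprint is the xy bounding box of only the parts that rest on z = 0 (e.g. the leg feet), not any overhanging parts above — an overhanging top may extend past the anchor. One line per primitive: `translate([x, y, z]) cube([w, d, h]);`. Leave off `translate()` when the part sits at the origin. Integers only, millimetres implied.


translate([483, 114, 0]) cube([97, 97, 1290]);
translate([2445, 114, 0]) cube([97, 97, 1290]);
translate([580, 114, 287]) cube([1865, 97, 99]);
translate([580, 114, 1111]) cube([1865, 97, 99]);
translate([618, 211, 75]) cube([102, 19, 1102]);
translate([758, 211, 75]) cube([102, 19, 1102]);
translate([898, 211, 75]) cube([102, 19, 1102]);
translate([1038, 211, 75]) cube([102, 19, 1102]);
translate([1178, 211, 75]) cube([102, 19, 1102]);
translate([1318, 211, 75]) cube([102, 19, 1102]);
translate([1458, 211, 75]) cube([102, 19, 1102]);
translate([1598, 211, 75]) cube([102, 19, 1102]);
translate([1738, 211, 75]) cube([102, 19, 1102]);
translate([1878, 211, 75]) cube([102, 19, 1102]);
translate([2018, 211, 75]) cube([102, 19, 1102]);
translate([2158, 211, 75]) cube([102, 19, 1102]);
translate([2298, 211, 75]) cube([102, 19, 1102]);


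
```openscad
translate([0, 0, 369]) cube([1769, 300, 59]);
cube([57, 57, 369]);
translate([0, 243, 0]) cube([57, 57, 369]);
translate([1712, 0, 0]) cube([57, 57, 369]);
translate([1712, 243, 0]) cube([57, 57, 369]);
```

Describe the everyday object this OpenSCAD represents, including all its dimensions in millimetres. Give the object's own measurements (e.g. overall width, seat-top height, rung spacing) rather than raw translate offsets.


A long wooden bench with a 1769 mm (x) × 300 mm (y) seat, 59 mm thick, its top surface 428 mm above the floor. Four 57 mm square legs at the seat corners, flush with the edges, run from z = 0 to the seat underside.


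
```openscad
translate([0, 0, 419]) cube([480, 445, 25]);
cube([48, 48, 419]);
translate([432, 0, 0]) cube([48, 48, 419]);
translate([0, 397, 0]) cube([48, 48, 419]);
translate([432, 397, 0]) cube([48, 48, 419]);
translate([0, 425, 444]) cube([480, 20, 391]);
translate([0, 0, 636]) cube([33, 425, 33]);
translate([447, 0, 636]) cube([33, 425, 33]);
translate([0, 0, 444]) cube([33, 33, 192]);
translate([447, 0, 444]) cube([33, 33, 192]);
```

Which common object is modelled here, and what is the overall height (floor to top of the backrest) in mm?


A chair. The overall height is 835 mm.

A slab on four corner posts with a tall panel at the back — a chair. The seat slab sits at z = 419 with thickness 25, and the 391 mm backrest starts at the seat top, so the overall height is 419 + 25 + 391 = 835 mm.


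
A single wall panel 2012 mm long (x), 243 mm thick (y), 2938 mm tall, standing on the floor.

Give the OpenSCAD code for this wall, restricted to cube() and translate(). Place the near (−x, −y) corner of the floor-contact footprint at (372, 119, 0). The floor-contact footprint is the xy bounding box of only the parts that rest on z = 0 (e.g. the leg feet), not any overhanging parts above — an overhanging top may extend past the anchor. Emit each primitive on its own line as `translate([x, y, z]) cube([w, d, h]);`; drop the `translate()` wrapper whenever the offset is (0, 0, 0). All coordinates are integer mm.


translate([372, 119, 0]) cube([2012, 243, 2938]);


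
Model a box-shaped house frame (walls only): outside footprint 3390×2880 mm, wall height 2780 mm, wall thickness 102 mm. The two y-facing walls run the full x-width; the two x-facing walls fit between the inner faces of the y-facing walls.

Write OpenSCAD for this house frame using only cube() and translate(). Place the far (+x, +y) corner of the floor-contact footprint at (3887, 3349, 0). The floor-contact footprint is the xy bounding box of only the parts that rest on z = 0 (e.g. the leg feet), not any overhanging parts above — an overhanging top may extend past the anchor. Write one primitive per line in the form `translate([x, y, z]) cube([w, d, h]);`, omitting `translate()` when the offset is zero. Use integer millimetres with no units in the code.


translate([497, 469, 0]) cube([3390, 102, 2780]);
translate([497, 3247, 0]) cube([3390, 102, 2780]);
translate([497, 571, 0]) cube([102, 2676, 2780]);
translate([3785, 571, 0]) cube([102, 2676, 2780]);


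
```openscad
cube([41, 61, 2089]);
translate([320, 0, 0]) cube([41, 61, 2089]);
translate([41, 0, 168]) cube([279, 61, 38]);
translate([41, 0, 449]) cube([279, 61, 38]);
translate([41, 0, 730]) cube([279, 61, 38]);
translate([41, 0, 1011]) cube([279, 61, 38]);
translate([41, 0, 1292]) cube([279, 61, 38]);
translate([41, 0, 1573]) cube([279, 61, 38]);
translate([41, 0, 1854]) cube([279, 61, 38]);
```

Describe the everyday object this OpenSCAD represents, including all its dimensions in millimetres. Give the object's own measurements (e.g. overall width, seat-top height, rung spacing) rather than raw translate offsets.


A straight ladder. Two 41×61 mm vertical rails, 2089 mm tall, stand 361 mm apart (outside-to-outside) with their front faces coplanar on the −y side. 7 rungs, each 61 mm deep and 38 mm tall, span between the inner faces of the rails, front faces flush with the rails. The lowest rung's underside is at z = 168 mm and rungs are spaced 281 mm apart (underside to underside).


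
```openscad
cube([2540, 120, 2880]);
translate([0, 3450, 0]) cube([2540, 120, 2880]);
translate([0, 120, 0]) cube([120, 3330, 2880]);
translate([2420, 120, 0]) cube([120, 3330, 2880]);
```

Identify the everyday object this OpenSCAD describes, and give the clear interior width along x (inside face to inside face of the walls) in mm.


A house (or room) frame. The interior width is 2300 mm.

Four 2880 mm walls enclosing a rectangle with no floor or roof — a room or house frame. Outside width is 2540 mm and wall thickness is 120 mm, so the interior width is 2540 − 2 × 120 = 2300 mm.


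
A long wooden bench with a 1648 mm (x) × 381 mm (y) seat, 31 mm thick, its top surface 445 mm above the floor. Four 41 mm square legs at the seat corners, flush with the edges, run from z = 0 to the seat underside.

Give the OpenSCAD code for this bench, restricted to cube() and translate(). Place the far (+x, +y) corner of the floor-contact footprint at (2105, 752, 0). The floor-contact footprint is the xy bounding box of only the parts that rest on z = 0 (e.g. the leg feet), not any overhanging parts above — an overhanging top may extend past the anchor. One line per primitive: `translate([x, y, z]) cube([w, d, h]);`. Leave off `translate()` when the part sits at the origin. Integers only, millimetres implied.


translate([457, 371, 414]) cube([1648, 381, 31]);
translate([457, 371, 0]) cube([41, 41, 414]);
translate([457, 711, 0]) cube([41, 41, 414]);
translate([2064, 371, 0]) cube([41, 41, 414]);
translate([2064, 711, 0]) cube([41, 41, 414]);


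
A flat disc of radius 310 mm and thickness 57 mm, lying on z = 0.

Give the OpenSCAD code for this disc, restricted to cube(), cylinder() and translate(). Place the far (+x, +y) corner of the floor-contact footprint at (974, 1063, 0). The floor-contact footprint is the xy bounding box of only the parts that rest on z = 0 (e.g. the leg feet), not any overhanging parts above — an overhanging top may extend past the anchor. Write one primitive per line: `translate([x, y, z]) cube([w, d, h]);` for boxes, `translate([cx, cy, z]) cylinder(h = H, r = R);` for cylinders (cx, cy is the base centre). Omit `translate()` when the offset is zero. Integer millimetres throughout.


translate([664, 753, 0]) cylinder(h = 57, r = 310);


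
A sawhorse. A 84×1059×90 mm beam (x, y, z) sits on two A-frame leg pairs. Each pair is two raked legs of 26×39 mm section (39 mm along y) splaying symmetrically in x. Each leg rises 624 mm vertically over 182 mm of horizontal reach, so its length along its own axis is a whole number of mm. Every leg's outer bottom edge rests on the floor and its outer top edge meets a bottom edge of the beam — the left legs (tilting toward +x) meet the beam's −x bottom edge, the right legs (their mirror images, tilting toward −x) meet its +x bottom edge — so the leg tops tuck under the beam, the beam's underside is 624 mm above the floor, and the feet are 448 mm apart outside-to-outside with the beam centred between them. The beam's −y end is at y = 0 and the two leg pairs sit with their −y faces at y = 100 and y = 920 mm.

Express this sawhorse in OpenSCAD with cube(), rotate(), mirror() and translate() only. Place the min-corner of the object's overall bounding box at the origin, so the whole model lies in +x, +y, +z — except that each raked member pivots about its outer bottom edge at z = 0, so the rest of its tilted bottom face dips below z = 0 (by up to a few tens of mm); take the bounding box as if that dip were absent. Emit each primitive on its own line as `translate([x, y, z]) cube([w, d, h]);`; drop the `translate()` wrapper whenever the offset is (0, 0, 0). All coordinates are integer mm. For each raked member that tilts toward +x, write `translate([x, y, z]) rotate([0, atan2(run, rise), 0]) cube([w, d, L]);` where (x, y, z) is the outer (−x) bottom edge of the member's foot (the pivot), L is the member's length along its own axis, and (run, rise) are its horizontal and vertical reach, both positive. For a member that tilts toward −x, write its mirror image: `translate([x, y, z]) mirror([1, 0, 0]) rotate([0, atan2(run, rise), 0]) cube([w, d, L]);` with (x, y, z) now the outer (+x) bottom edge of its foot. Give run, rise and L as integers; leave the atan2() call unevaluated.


translate([182, 0, 624]) cube([84, 1059, 90]);
translate([0, 100, 0]) rotate([0, atan2(182, 624), 0]) cube([26, 39, 650]);
translate([448, 100, 0]) mirror([1, 0, 0]) rotate([0, atan2(182, 624), 0]) cube([26, 39, 650]);
translate([0, 920, 0]) rotate([0, atan2(182, 624), 0]) cube([26, 39, 650]);
translate([448, 920, 0]) mirror([1, 0, 0]) rotate([0, atan2(182, 624), 0]) cube([26, 39, 650]);


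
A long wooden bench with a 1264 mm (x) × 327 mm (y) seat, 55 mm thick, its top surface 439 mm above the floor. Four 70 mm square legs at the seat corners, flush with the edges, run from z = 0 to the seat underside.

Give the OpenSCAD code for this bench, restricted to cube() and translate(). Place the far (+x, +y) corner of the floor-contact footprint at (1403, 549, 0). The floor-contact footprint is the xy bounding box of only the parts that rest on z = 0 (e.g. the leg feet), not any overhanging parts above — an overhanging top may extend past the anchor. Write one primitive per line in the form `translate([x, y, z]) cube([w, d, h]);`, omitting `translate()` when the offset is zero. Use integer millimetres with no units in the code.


translate([139, 222, 384]) cube([1264, 327, 55]);
translate([139, 222, 0]) cube([70, 70, 384]);
translate([139, 479, 0]) cube([70, 70, 384]);
translate([1333, 222, 0]) cube([70, 70, 384]);
translate([1333, 479, 0]) cube([70, 70, 384]);


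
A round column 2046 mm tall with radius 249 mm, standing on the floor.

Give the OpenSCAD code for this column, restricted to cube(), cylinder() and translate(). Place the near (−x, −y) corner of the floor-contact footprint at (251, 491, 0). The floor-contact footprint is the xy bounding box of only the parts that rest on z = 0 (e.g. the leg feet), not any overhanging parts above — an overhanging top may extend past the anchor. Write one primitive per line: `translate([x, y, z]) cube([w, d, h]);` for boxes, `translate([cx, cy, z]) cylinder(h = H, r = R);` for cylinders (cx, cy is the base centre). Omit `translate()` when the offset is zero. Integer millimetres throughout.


translate([500, 740, 0]) cylinder(h = 2046, r = 249);


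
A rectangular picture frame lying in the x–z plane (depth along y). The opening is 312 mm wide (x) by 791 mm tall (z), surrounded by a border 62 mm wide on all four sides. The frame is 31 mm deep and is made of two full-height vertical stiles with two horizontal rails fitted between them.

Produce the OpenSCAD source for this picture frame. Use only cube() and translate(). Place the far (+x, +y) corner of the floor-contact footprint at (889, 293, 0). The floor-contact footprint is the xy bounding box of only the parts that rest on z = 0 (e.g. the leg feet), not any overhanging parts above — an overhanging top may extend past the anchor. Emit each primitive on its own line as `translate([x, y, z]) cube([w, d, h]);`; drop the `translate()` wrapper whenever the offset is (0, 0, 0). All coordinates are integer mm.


translate([453, 262, 0]) cube([62, 31, 915]);
translate([827, 262, 0]) cube([62, 31, 915]);
translate([515, 262, 0]) cube([312, 31, 62]);
translate([515, 262, 853]) cube([312, 31, 62]);


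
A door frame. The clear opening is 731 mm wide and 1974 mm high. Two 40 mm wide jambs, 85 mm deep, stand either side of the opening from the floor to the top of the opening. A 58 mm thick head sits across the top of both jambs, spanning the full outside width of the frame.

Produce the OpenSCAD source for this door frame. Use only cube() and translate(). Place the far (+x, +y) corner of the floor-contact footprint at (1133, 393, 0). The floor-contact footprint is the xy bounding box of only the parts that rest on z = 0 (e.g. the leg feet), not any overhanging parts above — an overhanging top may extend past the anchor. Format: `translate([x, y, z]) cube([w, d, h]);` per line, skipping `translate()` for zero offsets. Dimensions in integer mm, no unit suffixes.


translate([322, 308, 0]) cube([40, 85, 1974]);
translate([1093, 308, 0]) cube([40, 85, 1974]);
translate([322, 308, 1974]) cube([811, 85, 58]);


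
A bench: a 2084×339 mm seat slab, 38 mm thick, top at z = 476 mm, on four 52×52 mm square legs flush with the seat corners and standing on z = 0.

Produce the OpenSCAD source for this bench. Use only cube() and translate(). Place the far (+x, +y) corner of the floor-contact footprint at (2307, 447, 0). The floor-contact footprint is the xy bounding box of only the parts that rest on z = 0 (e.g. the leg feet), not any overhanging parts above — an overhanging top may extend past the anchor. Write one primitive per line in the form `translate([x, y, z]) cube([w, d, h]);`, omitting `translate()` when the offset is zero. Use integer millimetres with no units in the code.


translate([223, 108, 438]) cube([2084, 339, 38]);
translate([223, 108, 0]) cube([52, 52, 438]);
translate([223, 395, 0]) cube([52, 52, 438]);
translate([2255, 108, 0]) cube([52, 52, 438]);
translate([2255, 395, 0]) cube([52, 52, 438]);


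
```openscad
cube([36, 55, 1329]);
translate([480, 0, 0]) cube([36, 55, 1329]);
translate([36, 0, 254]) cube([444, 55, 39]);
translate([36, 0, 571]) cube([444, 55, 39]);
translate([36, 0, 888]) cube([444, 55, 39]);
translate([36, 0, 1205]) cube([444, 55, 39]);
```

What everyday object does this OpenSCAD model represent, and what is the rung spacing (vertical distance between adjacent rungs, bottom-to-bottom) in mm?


A ladder. The rung spacing is 317 mm.

Two tall 36×55 posts with 4 short bars between them — a ladder. Adjacent rungs sit at z = 254 and z = 571, so the spacing is 571 − 254 = 317 mm.


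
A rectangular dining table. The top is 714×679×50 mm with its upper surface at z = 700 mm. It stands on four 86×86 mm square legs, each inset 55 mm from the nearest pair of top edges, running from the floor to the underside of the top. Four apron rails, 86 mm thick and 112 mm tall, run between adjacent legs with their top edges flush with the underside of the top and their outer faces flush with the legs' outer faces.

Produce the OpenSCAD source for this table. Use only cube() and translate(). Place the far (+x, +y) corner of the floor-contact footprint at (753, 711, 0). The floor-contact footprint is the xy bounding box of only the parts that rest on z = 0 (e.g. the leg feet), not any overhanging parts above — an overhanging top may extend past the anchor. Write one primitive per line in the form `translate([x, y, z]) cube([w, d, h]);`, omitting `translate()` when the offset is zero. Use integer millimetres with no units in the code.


// leg_h = 700 - 50 = 650
// apron z = 650 - 112 = 538
translate([94, 87, 650]) cube([714, 679, 50]);
translate([149, 142, 0]) cube([86, 86, 650]);
translate([667, 142, 0]) cube([86, 86, 650]);
translate([149, 625, 0]) cube([86, 86, 650]);
translate([667, 625, 0]) cube([86, 86, 650]);
translate([235, 142, 538]) cube([432, 86, 112]);
translate([235, 625, 538]) cube([432, 86, 112]);
translate([149, 228, 538]) cube([86, 397, 112]);
translate([667, 228, 538]) cube([86, 397, 112]);


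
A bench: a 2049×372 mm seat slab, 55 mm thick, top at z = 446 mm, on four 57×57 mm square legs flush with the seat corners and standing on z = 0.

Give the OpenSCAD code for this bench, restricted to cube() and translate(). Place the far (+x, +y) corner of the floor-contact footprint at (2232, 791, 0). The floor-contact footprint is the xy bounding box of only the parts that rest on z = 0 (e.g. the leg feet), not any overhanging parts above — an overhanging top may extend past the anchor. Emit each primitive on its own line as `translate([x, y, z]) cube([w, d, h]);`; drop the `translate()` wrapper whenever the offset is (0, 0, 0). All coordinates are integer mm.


translate([183, 419, 391]) cube([2049, 372, 55]);
translate([183, 419, 0]) cube([57, 57, 391]);
translate([183, 734, 0]) cube([57, 57, 391]);
translate([2175, 419, 0]) cube([57, 57, 391]);
translate([2175, 734, 0]) cube([57, 57, 391]);


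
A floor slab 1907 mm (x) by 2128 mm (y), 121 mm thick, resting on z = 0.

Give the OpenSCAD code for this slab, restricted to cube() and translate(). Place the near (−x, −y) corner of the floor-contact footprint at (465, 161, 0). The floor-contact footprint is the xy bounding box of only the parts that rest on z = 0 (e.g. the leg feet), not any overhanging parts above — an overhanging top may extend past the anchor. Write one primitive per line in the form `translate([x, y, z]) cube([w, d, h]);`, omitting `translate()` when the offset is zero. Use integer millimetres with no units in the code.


translate([465, 161, 0]) cube([1907, 2128, 121]);


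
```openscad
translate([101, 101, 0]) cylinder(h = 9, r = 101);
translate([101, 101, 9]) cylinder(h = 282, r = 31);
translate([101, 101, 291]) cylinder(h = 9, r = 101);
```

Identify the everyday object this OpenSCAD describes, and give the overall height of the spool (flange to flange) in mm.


A spool. The overall height is 300 mm.

Three coaxial cylinders, large–small–large — a spool. Two 9 mm flanges and a 282 mm core give 9 + 282 + 9 = 300 mm.


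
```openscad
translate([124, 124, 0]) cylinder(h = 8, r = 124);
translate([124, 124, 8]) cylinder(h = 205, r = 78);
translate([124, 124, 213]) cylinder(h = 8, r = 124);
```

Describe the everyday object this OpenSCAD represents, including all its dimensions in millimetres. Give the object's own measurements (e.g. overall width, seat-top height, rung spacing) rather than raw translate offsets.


A spool: two coaxial disc flanges of radius 124 mm and thickness 8 mm, joined by a core cylinder of radius 78 mm and height 205 mm. The lower flange rests on z = 0 and the three cylinders share a vertical axis.


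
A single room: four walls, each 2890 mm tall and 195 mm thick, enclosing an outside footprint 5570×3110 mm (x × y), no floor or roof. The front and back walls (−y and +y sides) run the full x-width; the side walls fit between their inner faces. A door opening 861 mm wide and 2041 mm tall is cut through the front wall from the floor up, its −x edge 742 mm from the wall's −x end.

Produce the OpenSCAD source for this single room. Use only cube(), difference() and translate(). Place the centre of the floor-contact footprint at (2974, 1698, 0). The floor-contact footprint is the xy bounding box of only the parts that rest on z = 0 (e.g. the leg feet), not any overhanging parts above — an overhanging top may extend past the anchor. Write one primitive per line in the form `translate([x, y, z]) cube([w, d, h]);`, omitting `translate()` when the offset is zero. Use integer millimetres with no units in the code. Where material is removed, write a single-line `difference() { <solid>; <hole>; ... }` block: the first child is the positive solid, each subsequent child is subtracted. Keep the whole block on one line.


difference() { translate([189, 143, 0]) cube([5570, 195, 2890]); translate([931, 143, 0]) cube([861, 195, 2041]); }
translate([189, 3058, 0]) cube([5570, 195, 2890]);
translate([189, 338, 0]) cube([195, 2720, 2890]);
translate([5564, 338, 0]) cube([195, 2720, 2890]);


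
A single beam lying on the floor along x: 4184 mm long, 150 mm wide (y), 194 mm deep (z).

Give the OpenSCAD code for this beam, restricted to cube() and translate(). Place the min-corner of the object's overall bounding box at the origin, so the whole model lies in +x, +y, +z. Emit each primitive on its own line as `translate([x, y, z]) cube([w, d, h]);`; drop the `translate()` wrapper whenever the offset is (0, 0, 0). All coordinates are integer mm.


cube([4184, 150, 194]);


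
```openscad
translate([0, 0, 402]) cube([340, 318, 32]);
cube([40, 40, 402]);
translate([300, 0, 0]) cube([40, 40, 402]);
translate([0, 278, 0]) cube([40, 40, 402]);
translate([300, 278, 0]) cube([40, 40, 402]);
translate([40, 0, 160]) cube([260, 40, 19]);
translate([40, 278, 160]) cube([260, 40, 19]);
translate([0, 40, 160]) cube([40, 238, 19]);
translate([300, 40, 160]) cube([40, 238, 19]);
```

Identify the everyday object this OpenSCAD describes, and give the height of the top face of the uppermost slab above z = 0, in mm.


A stool. The seat height is 434 mm.

A 340×318×32 slab at z = 402 on four corner posts — a stool. The seat top is 402 + 32 = 434 mm.


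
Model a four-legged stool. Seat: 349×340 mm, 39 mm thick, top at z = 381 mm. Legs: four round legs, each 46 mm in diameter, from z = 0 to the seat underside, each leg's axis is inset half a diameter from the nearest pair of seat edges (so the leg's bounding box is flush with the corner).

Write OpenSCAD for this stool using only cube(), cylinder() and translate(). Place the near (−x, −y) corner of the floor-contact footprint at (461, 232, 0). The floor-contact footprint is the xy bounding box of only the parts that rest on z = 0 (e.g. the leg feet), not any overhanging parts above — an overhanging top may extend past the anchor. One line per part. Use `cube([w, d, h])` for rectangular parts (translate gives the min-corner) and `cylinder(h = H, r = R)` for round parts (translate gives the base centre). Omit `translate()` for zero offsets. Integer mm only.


translate([461, 232, 342]) cube([349, 340, 39]);
translate([484, 255, 0]) cylinder(h = 342, r = 23);
translate([787, 255, 0]) cylinder(h = 342, r = 23);
translate([484, 549, 0]) cylinder(h = 342, r = 23);
translate([787, 549, 0]) cylinder(h = 342, r = 23);


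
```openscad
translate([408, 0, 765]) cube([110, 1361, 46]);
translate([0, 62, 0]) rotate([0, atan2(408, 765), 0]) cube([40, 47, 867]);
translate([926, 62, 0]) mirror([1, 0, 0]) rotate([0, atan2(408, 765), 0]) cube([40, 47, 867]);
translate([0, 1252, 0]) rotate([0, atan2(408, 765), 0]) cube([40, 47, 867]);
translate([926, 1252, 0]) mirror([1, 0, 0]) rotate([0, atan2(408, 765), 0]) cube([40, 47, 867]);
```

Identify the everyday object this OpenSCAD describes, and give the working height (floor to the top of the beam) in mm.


A sawhorse. The overall height is 811 mm.

A beam across two mirrored pairs of raked legs — a sawhorse. The beam's underside is at z = 765 (matching the legs' vertical rise in atan2(408, 765)) and the beam is 46 mm tall, so its top is at 765 + 46 = 811 mm. The raked legs top out at the beam's underside, so that is the highest point.


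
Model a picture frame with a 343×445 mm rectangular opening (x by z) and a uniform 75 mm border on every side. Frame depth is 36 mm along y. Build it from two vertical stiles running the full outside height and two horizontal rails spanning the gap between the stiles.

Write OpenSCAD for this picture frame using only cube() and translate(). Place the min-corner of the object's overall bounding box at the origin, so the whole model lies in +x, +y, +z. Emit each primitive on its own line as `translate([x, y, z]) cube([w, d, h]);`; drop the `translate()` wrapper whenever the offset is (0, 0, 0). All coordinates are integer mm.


cube([75, 36, 595]);
translate([418, 0, 0]) cube([75, 36, 595]);
translate([75, 0, 0]) cube([343, 36, 75]);
translate([75, 0, 520]) cube([343, 36, 75]);


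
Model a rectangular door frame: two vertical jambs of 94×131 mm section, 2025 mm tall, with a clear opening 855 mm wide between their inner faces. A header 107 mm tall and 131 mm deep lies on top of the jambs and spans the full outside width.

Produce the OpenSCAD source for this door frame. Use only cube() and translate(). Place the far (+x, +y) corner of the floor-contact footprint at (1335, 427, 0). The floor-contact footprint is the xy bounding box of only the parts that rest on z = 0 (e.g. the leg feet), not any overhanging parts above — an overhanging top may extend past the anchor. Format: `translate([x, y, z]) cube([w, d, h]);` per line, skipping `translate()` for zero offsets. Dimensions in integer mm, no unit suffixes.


translate([292, 296, 0]) cube([94, 131, 2025]);
translate([1241, 296, 0]) cube([94, 131, 2025]);
translate([292, 296, 2025]) cube([1043, 131, 107]);


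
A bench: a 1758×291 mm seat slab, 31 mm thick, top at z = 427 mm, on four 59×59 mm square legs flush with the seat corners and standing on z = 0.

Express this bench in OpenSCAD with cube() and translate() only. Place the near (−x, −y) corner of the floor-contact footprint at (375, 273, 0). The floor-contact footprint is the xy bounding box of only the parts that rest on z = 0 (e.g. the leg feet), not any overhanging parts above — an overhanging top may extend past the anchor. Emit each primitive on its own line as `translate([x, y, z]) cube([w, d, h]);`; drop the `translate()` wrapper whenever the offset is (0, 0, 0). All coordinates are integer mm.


translate([375, 273, 396]) cube([1758, 291, 31]);
translate([375, 273, 0]) cube([59, 59, 396]);
translate([375, 505, 0]) cube([59, 59, 396]);
translate([2074, 273, 0]) cube([59, 59, 396]);
translate([2074, 505, 0]) cube([59, 59, 396]);


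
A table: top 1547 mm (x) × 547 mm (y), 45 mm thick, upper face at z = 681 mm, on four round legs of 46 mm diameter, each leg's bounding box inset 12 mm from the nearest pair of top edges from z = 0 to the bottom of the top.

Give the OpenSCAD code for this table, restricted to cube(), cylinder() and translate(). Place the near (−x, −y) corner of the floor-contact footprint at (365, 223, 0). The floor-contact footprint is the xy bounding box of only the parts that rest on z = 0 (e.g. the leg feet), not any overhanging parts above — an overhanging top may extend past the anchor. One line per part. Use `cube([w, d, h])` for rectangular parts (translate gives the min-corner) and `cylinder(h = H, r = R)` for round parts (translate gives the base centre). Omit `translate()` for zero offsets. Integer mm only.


// leg_h = 681 - 45 = 636
translate([353, 211, 636]) cube([1547, 547, 45]);
translate([388, 246, 0]) cylinder(h = 636, r = 23);
translate([1865, 246, 0]) cylinder(h = 636, r = 23);
translate([388, 723, 0]) cylinder(h = 636, r = 23);
translate([1865, 723, 0]) cylinder(h = 636, r = 23);


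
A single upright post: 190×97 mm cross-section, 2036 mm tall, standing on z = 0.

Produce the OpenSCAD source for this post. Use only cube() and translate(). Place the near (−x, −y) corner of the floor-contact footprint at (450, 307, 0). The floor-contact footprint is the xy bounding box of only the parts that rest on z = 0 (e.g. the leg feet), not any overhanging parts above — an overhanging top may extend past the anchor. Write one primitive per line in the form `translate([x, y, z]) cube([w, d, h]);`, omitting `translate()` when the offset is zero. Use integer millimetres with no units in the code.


translate([450, 307, 0]) cube([190, 97, 2036]);


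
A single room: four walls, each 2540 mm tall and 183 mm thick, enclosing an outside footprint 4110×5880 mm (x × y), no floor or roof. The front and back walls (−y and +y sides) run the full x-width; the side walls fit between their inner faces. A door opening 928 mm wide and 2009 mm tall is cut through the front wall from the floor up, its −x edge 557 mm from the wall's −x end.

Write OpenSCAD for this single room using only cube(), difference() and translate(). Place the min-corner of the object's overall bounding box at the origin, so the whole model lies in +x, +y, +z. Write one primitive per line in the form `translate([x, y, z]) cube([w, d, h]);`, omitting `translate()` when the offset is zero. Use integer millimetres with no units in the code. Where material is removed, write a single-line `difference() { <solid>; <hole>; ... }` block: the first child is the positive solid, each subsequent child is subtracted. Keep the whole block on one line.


difference() { cube([4110, 183, 2540]); translate([557, 0, 0]) cube([928, 183, 2009]); }
translate([0, 5697, 0]) cube([4110, 183, 2540]);
translate([0, 183, 0]) cube([183, 5514, 2540]);
translate([3927, 183, 0]) cube([183, 5514, 2540]);


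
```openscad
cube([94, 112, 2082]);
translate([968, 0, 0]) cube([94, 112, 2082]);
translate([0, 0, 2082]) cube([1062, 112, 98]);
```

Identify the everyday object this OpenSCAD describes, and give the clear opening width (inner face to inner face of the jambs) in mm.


A door frame. The clear opening width is 874 mm.

Two 2082 mm tall posts with a header on top — a door frame. The left jamb is 94 mm wide at x = 0; the right jamb starts at x = 968. The clear opening is 968 − 94 = 874 mm.


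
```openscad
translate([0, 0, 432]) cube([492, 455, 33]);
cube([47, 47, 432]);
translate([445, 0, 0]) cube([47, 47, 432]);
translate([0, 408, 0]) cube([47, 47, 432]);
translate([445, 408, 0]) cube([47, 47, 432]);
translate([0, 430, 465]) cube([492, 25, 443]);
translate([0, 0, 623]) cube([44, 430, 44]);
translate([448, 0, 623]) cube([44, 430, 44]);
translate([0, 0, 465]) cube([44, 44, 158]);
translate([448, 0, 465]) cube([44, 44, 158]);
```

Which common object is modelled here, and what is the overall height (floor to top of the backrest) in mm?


A chair. The overall height is 908 mm.

A slab on four corner posts with a tall panel at the back — a chair. The seat slab sits at z = 432 with thickness 33, and the 443 mm backrest starts at the seat top, so the overall height is 432 + 33 + 443 = 908 mm.


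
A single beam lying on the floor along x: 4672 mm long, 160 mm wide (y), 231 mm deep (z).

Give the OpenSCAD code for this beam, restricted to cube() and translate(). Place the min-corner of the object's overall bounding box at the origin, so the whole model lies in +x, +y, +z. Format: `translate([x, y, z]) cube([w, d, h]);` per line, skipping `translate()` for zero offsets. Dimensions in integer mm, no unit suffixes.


cube([4672, 160, 231]);


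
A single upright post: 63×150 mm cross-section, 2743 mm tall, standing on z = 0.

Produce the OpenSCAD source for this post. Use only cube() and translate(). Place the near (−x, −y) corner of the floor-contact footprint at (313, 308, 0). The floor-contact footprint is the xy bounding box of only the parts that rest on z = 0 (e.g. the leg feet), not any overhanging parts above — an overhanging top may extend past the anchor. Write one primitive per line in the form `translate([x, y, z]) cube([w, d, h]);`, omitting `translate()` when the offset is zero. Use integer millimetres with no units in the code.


translate([313, 308, 0]) cube([63, 150, 2743]);


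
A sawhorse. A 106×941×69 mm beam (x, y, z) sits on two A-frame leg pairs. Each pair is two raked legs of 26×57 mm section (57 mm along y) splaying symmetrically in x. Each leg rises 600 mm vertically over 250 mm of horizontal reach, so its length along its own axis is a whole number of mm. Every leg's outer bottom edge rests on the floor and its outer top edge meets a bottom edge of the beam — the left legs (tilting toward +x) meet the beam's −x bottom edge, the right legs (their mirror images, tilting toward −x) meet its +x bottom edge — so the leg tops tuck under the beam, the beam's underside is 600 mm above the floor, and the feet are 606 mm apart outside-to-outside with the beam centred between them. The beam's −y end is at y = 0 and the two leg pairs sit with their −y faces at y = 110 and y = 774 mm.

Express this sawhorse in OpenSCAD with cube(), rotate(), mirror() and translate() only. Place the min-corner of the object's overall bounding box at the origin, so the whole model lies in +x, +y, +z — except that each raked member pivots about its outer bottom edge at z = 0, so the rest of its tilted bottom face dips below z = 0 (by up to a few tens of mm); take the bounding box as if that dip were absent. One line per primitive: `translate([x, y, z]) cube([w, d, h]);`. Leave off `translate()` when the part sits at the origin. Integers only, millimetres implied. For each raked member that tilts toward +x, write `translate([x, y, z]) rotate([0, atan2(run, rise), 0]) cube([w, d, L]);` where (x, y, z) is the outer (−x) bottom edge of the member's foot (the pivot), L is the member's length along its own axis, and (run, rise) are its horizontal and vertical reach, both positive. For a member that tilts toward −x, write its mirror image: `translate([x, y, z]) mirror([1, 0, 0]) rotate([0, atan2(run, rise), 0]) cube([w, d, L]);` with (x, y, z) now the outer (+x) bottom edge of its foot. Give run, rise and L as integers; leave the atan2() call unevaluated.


translate([250, 0, 600]) cube([106, 941, 69]);
translate([0, 110, 0]) rotate([0, atan2(250, 600), 0]) cube([26, 57, 650]);
translate([606, 110, 0]) mirror([1, 0, 0]) rotate([0, atan2(250, 600), 0]) cube([26, 57, 650]);
translate([0, 774, 0]) rotate([0, atan2(250, 600), 0]) cube([26, 57, 650]);
translate([606, 774, 0]) mirror([1, 0, 0]) rotate([0, atan2(250, 600), 0]) cube([26, 57, 650]);


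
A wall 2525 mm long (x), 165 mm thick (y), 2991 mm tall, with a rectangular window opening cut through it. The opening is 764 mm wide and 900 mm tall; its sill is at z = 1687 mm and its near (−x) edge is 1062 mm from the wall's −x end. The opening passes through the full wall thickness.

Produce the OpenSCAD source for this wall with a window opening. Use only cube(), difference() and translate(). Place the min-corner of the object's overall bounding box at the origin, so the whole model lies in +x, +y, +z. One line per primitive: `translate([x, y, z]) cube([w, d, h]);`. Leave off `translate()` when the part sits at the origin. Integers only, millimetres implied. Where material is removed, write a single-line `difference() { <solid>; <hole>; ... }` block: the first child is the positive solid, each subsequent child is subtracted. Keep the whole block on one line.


difference() { cube([2525, 165, 2991]); translate([1062, 0, 1687]) cube([764, 165, 900]); }


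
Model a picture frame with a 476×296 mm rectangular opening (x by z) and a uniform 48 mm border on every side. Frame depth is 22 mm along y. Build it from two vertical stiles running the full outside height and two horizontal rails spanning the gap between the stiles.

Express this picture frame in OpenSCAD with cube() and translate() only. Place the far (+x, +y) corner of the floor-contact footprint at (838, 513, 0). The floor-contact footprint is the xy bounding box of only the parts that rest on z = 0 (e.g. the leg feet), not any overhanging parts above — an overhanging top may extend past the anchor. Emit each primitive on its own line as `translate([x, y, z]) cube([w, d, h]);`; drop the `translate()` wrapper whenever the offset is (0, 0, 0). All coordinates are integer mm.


translate([266, 491, 0]) cube([48, 22, 392]);
translate([790, 491, 0]) cube([48, 22, 392]);
translate([314, 491, 0]) cube([476, 22, 48]);
translate([314, 491, 344]) cube([476, 22, 48]);
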